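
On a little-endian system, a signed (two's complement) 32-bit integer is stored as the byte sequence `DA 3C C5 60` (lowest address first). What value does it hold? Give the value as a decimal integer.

1623538906

Little-endian stores the least-significant byte at the lowest address.
Reassemble most-significant byte first: 60 C5 3C DA → 0x60C53CDA.
0x60C53CDA = 1623538906.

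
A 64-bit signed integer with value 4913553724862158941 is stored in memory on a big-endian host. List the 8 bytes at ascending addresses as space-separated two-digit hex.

4913553724862158941 in hexadecimal, padded to 64 bits, is 0x443073146334D85D.
Split into bytes (most-significant first): 44 30 73 14 63 34 D8 5D.
Big-endian stores the most-significant byte at the lowest address.
So the memory order matches the most-significant-first order: 44 30 73 14 63 34 D8 5D.

44 30 73 14 63 34 D8 5D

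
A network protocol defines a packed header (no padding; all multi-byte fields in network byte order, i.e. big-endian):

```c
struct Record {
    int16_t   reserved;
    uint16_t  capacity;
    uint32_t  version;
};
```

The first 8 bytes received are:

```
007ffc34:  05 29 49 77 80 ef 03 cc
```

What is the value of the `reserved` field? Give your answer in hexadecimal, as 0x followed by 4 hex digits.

0x0529

`reserved` is the first field, at byte offset 0, occupying 2 bytes.
Bytes at offsets 0..1: 05 29.
In big-endian order the high byte comes first in memory.
The bytes are already most-significant first: 0x0529.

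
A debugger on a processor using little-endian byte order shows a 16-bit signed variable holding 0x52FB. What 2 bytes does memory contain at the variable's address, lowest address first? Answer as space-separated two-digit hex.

Split into bytes (most-significant first): 52 FB.
Little-endian stores the least-significant byte at the lowest address.
So at ascending addresses the bytes are FB 52.

FB 52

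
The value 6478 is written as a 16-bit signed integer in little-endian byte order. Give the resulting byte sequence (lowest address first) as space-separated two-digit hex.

4E 19

6478 in hexadecimal, padded to 16 bits, is 0x194E.
Split into bytes (most-significant first): 19 4E.
Little-endian: lowest address holds the least-significant byte.
So at ascending addresses the bytes are 4E 19.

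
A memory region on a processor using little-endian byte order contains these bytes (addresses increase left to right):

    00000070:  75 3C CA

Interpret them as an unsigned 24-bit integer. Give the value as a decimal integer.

13253749

In little-endian order the low byte comes first in memory.
Reassemble most-significant byte first: CA 3C 75 → 0xCA3C75.
0xCA3C75 = 13253749.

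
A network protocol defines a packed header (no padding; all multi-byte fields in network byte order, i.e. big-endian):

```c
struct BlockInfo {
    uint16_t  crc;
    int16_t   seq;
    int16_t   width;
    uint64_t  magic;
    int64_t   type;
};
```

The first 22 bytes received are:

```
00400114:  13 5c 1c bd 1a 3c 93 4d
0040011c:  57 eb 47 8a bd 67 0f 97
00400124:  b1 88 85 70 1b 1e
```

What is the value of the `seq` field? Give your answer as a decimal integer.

7357

`seq` follows `crc` (2 bytes), so it starts at byte offset 2 and occupies 2 bytes.
Bytes at offsets 2..3: 1C BD.
Big-endian: lowest address holds the most-significant byte.
The bytes are already most-significant first: 0x1CBD.
0x1CBD = 7357.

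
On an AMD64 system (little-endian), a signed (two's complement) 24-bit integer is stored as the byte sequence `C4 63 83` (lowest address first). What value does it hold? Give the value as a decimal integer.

Little-endian stores the least-significant byte at the lowest address.
Reassemble most-significant byte first: 83 63 C4 → 0x8363C4.
Top bit is set, so as a signed 24-bit value this is 0x8363C4 − 2^24 = -8166460.

-8166460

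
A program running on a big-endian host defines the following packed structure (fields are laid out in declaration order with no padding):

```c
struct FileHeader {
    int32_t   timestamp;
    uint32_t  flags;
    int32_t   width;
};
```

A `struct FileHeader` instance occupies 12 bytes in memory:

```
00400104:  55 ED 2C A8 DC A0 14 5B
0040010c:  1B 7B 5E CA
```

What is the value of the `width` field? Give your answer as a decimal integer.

`width` follows `timestamp` (4 B), `flags` (4 B), so it starts at offset 4 + 4 = 8 and occupies 4 bytes.
Bytes at offsets 8..11: 1B 7B 5E CA.
In big-endian order the high byte comes first in memory.
The bytes are already most-significant first: 0x1B7B5ECA.
0x1B7B5ECA = 461070026.

461070026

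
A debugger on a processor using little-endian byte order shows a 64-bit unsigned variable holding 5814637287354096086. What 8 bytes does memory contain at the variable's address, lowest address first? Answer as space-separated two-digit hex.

D6 59 7B 3A CE BD B1 50

5814637287354096086 in hexadecimal, padded to 64 bits, is 0x50B1BDCE3A7B59D6.
Split into bytes (most-significant first): 50 B1 BD CE 3A 7B 59 D6.
Little-endian stores the least-significant byte at the lowest address.
So at ascending addresses the bytes are D6 59 7B 3A CE BD B1 50.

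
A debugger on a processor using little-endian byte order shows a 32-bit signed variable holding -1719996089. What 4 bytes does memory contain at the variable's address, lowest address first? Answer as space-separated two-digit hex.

Two's complement of -1719996089 in 32 bits: 1719996089 = 0x66850EB9; invert → 0x997AF146; add 1 → 0x997AF147.
Split into bytes (most-significant first): 99 7A F1 47.
Little-endian stores the least-significant byte at the lowest address.
So at ascending addresses the bytes are 47 F1 7A 99.

47 F1 7A 99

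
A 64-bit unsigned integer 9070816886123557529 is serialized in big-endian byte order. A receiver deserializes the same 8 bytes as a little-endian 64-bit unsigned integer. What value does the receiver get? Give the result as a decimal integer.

9070816886123557529 in 64-bit hexadecimal is 0x7DE203E610027299.
Stored big-endian, the bytes at ascending addresses are 7D E2 03 E6 10 02 72 99.
Read back as little-endian, the first byte is least significant, giving 0x99720210E603E27D.
0x99720210E603E27D = 11056902306749735549.

11056902306749735549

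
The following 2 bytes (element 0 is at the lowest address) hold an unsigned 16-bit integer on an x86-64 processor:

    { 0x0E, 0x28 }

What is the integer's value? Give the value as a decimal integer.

Little-endian: lowest address holds the least-significant byte.
Reassemble most-significant byte first: 28 0E → 0x280E.
0x280E = 10254.

10254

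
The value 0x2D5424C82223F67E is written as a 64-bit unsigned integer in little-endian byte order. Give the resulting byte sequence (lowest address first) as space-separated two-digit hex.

Split into bytes (most-significant first): 2D 54 24 C8 22 23 F6 7E.
In little-endian order the low byte comes first in memory.
So at ascending addresses the bytes are 7E F6 23 22 C8 24 54 2D.

7E F6 23 22 C8 24 54 2D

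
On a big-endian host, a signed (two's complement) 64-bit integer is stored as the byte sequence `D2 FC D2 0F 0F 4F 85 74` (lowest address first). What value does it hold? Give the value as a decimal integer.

In big-endian order the high byte comes first in memory.
The bytes are already most-significant first: 0xD2FCD20F0F4F8574.
Top bit is set, so as a signed 64-bit value this is 0xD2FCD20F0F4F8574 − 2^64 = -3243486669490387596.

-3243486669490387596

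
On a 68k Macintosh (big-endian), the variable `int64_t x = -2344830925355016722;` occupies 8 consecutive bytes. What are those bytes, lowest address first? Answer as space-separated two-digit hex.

DF 75 7C B2 63 DD 1D EE

Two's complement of -2344830925355016722 in 64 bits: 2344830925355016722 = 0x208A834D9C22E212; invert → 0xDF757CB263DD1DED; add 1 → 0xDF757CB263DD1DEE.
Split into bytes (most-significant first): DF 75 7C B2 63 DD 1D EE.
Big-endian: lowest address holds the most-significant byte.
So the memory order matches the most-significant-first order: DF 75 7C B2 63 DD 1D EE.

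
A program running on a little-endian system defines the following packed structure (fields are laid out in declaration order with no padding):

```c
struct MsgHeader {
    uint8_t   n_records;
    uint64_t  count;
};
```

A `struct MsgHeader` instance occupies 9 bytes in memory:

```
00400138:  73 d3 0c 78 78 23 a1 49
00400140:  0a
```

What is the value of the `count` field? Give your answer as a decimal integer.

`count` follows `n_records` (1 byte), so it starts at byte offset 1 and occupies 8 bytes.
Bytes at offsets 1..8: D3 0C 78 78 23 A1 49 0A.
In little-endian order the low byte comes first in memory.
Reassemble most-significant byte first: 0A 49 A1 23 78 78 0C D3 → 0x0A49A12378780CD3.
0x0A49A12378780CD3 = 741300787396218067.

741300787396218067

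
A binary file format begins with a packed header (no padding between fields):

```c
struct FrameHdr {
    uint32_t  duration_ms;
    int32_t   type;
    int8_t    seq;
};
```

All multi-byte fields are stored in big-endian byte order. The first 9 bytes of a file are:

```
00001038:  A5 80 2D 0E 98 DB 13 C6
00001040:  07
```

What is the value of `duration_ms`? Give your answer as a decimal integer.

`duration_ms` is the first field, at byte offset 0, occupying 4 bytes.
Bytes at offsets 0..3: A5 80 2D 0E.
Big-endian: lowest address holds the most-significant byte.
The bytes are already most-significant first: 0xA5802D0E.
0xA5802D0E = 2776640782.

2776640782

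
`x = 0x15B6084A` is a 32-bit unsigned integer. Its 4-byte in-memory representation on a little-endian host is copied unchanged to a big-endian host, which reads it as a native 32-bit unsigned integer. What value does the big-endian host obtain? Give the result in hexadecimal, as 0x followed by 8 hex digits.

Stored little-endian, the bytes at ascending addresses are 4A 08 B6 15.
Read back as big-endian, the last byte is least significant, giving 0x4A08B615.

0x4A08B615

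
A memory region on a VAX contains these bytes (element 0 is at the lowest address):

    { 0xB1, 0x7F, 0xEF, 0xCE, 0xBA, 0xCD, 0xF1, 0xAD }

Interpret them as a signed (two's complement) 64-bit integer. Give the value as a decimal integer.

In little-endian order the low byte comes first in memory.
Reassemble most-significant byte first: AD F1 CD BA CE EF 7F B1 → 0xADF1CDBACEEF7FB1.
Top bit is set, so as a signed 64-bit value this is 0xADF1CDBACEEF7FB1 − 2^64 = -5912718633541337167.

-5912718633541337167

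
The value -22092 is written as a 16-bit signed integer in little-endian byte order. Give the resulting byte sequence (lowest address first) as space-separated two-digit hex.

Two's complement of -22092 in 16 bits: 22092 = 0x564C; invert → 0xA9B3; add 1 → 0xA9B4.
Split into bytes (most-significant first): A9 B4.
Little-endian stores the least-significant byte at the lowest address.
So at ascending addresses the bytes are B4 A9.

B4 A9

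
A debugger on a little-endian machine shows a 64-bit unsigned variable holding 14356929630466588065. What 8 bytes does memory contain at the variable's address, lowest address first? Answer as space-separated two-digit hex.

14356929630466588065 in hexadecimal, padded to 64 bits, is 0xC73E0F6EC13DBDA1.
Split into bytes (most-significant first): C7 3E 0F 6E C1 3D BD A1.
Little-endian stores the least-significant byte at the lowest address.
So at ascending addresses the bytes are A1 BD 3D C1 6E 0F 3E C7.

A1 BD 3D C1 6E 0F 3E C7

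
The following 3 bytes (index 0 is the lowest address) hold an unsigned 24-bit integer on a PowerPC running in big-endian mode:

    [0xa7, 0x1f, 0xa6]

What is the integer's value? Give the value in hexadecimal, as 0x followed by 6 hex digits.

In big-endian order the high byte comes first in memory.
The bytes are already most-significant first: 0xA71FA6.

0xA71FA6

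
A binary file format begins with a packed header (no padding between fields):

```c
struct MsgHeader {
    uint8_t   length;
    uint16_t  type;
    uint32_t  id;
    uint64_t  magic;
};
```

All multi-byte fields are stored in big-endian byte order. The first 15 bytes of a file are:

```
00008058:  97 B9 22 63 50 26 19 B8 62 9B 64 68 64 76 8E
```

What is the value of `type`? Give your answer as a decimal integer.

`type` follows `length` (1 byte), so it starts at byte offset 1 and occupies 2 bytes.
Bytes at offsets 1..2: B9 22.
In big-endian order the high byte comes first in memory.
The bytes are already most-significant first: 0xB922.
0xB922 = 47394.

47394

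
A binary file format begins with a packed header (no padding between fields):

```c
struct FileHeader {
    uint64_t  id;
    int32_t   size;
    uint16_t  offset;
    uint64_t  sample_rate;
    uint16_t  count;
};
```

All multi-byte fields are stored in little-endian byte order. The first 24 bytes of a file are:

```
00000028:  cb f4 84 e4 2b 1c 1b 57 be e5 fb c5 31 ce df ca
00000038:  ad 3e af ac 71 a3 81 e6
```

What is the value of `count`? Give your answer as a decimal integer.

`count` follows `id` (8 B), `size` (4 B), `offset` (2 B), `sample_rate` (8 B), so it starts at offset 8 + 4 + 2 + 8 = 22 and occupies 2 bytes.
Bytes at offsets 22..23: 81 E6.
In little-endian order the low byte comes first in memory.
Reassemble most-significant byte first: E6 81 → 0xE681.
0xE681 = 59009.

59009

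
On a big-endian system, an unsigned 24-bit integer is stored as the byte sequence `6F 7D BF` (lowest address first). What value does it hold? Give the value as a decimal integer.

In big-endian order the high byte comes first in memory.
The bytes are already most-significant first: 0x6F7DBF.
0x6F7DBF = 7306687.

7306687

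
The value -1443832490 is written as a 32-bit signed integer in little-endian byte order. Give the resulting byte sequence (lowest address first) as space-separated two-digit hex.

56 DD F0 A9

Two's complement of -1443832490 in 32 bits: 1443832490 = 0x560F22AA; invert → 0xA9F0DD55; add 1 → 0xA9F0DD56.
Split into bytes (most-significant first): A9 F0 DD 56.
Little-endian stores the least-significant byte at the lowest address.
So at ascending addresses the bytes are 56 DD F0 A9.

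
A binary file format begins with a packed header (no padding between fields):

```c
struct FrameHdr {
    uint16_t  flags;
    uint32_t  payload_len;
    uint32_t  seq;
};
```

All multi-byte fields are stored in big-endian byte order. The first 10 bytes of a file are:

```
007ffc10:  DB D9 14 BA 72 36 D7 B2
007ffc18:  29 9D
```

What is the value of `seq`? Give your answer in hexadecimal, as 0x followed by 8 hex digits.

0xD7B2299D

`seq` follows `flags` (2 B), `payload_len` (4 B), so it starts at offset 2 + 4 = 6 and occupies 4 bytes.
Bytes at offsets 6..9: D7 B2 29 9D.
In big-endian order the high byte comes first in memory.
The bytes are already most-significant first: 0xD7B2299D.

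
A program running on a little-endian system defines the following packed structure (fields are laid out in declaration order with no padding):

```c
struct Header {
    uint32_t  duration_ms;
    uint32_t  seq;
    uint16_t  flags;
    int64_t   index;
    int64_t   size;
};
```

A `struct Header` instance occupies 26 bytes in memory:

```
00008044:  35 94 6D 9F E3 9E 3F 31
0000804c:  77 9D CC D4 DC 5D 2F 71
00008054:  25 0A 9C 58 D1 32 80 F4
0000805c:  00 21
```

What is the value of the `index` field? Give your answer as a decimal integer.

731114962769728716

`index` follows `duration_ms` (4 B), `seq` (4 B), `flags` (2 B), so it starts at offset 4 + 4 + 2 = 10 and occupies 8 bytes.
Bytes at offsets 10..17: CC D4 DC 5D 2F 71 25 0A.
In little-endian order the low byte comes first in memory.
Reassemble most-significant byte first: 0A 25 71 2F 5D DC D4 CC → 0x0A25712F5DDCD4CC.
0x0A25712F5DDCD4CC = 731114962769728716.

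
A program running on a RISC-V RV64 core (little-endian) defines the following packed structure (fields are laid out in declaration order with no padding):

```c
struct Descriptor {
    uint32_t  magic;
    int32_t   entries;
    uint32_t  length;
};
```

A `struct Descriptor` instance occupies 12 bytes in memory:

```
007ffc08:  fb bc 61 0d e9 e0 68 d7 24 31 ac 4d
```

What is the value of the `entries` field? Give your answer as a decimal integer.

-680992535

`entries` follows `magic` (4 bytes), so it starts at byte offset 4 and occupies 4 bytes.
Bytes at offsets 4..7: E9 E0 68 D7.
In little-endian order the low byte comes first in memory.
Reassemble most-significant byte first: D7 68 E0 E9 → 0xD768E0E9.
Top bit is set, so as a signed 32-bit value this is 0xD768E0E9 − 2^32 = -680992535.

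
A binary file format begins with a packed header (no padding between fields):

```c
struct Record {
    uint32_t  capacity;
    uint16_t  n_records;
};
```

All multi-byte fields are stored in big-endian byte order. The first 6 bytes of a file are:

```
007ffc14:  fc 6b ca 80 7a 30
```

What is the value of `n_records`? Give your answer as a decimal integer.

31280

`n_records` follows `capacity` (4 bytes), so it starts at byte offset 4 and occupies 2 bytes.
Bytes at offsets 4..5: 7A 30.
Big-endian stores the most-significant byte at the lowest address.
The bytes are already most-significant first: 0x7A30.
0x7A30 = 31280.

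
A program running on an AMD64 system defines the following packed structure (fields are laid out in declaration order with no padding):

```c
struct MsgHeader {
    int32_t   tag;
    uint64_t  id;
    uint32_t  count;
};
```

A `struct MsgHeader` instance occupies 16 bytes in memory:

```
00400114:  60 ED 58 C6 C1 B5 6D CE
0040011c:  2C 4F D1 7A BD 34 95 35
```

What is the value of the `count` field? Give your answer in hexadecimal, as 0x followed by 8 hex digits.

0x359534BD

`count` follows `tag` (4 B), `id` (8 B), so it starts at offset 4 + 8 = 12 and occupies 4 bytes.
Bytes at offsets 12..15: BD 34 95 35.
Little-endian: lowest address holds the least-significant byte.
Reassemble most-significant byte first: 35 95 34 BD → 0x359534BD.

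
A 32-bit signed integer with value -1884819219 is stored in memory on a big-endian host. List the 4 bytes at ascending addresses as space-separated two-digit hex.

8F A7 F0 ED

Two's complement of -1884819219 in 32 bits: 1884819219 = 0x70580F13; invert → 0x8FA7F0EC; add 1 → 0x8FA7F0ED.
Split into bytes (most-significant first): 8F A7 F0 ED.
Big-endian: lowest address holds the most-significant byte.
So the memory order matches the most-significant-first order: 8F A7 F0 ED.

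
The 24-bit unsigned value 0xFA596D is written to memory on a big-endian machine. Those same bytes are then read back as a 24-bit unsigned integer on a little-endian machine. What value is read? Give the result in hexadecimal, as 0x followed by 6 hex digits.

0x6D59FA

Stored big-endian, the bytes at ascending addresses are FA 59 6D.
Read back as little-endian, the first byte is least significant, giving 0x6D59FA.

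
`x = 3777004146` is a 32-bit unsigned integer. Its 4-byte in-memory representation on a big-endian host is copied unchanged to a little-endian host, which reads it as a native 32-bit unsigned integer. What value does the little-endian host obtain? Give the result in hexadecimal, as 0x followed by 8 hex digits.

3777004146 in 32-bit hexadecimal is 0xE1208272.
Stored big-endian, the bytes at ascending addresses are E1 20 82 72.
Read back as little-endian, the first byte is least significant, giving 0x728220E1.

0x728220E1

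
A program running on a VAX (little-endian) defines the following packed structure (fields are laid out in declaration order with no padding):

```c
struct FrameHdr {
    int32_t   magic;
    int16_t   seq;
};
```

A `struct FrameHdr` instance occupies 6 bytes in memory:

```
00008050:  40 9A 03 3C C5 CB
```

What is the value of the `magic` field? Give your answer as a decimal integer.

1006869056

`magic` is the first field, at byte offset 0, occupying 4 bytes.
Bytes at offsets 0..3: 40 9A 03 3C.
In little-endian order the low byte comes first in memory.
Reassemble most-significant byte first: 3C 03 9A 40 → 0x3C039A40.
0x3C039A40 = 1006869056.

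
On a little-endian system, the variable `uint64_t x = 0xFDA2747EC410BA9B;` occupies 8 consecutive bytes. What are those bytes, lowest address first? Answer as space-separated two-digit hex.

Split into bytes (most-significant first): FD A2 74 7E C4 10 BA 9B.
Little-endian stores the least-significant byte at the lowest address.
So at ascending addresses the bytes are 9B BA 10 C4 7E 74 A2 FD.

9B BA 10 C4 7E 74 A2 FD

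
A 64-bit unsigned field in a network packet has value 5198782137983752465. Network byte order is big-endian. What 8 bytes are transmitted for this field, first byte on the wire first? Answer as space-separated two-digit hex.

48 25 C8 CF 67 2A D9 11

5198782137983752465 in hexadecimal, padded to 64 bits, is 0x4825C8CF672AD911.
Split into bytes (most-significant first): 48 25 C8 CF 67 2A D9 11.
In big-endian order the high byte comes first in memory.
So the memory order matches the most-significant-first order: 48 25 C8 CF 67 2A D9 11.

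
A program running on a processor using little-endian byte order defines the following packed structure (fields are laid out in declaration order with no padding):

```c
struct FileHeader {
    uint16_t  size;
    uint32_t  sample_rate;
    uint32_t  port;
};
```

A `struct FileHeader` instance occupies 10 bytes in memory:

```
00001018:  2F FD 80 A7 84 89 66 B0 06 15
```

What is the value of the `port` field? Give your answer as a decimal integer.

`port` follows `size` (2 B), `sample_rate` (4 B), so it starts at offset 2 + 4 = 6 and occupies 4 bytes.
Bytes at offsets 6..9: 66 B0 06 15.
Little-endian stores the least-significant byte at the lowest address.
Reassemble most-significant byte first: 15 06 B0 66 → 0x1506B066.
0x1506B066 = 352759910.

352759910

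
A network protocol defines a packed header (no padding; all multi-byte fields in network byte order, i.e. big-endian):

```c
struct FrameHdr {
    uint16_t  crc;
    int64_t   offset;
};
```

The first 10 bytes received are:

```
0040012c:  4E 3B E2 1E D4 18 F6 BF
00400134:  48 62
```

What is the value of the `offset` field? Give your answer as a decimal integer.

`offset` follows `crc` (2 bytes), so it starts at byte offset 2 and occupies 8 bytes.
Bytes at offsets 2..9: E2 1E D4 18 F6 BF 48 62.
Big-endian: lowest address holds the most-significant byte.
The bytes are already most-significant first: 0xE21ED418F6BF4862.
Top bit is set, so as a signed 64-bit value this is 0xE21ED418F6BF4862 − 2^64 = -2153050368152483742.

-2153050368152483742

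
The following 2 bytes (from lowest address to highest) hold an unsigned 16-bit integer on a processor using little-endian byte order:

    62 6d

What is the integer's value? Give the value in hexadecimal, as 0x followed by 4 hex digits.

Little-endian: lowest address holds the least-significant byte.
Reassemble most-significant byte first: 6D 62 → 0x6D62.

0x6D62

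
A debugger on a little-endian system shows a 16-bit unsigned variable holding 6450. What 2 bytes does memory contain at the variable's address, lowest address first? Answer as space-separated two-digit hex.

6450 in hexadecimal, padded to 16 bits, is 0x1932.
Split into bytes (most-significant first): 19 32.
In little-endian order the low byte comes first in memory.
So at ascending addresses the bytes are 32 19.

32 19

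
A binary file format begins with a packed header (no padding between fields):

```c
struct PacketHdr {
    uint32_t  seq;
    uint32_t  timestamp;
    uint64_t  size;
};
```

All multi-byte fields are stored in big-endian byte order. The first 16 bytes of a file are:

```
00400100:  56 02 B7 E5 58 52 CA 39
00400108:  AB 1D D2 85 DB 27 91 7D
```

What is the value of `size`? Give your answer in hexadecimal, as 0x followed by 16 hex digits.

0xAB1DD285DB27917D

`size` follows `seq` (4 B), `timestamp` (4 B), so it starts at offset 4 + 4 = 8 and occupies 8 bytes.
Bytes at offsets 8..15: AB 1D D2 85 DB 27 91 7D.
Big-endian: lowest address holds the most-significant byte.
The bytes are already most-significant first: 0xAB1DD285DB27917D.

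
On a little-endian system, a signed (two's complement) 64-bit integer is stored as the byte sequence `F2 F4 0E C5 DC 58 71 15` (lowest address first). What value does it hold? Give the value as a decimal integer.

Little-endian: lowest address holds the least-significant byte.
Reassemble most-significant byte first: 15 71 58 DC C5 0E F4 F2 → 0x157158DCC50EF4F2.
0x157158DCC50EF4F2 = 1545113852386931954.

1545113852386931954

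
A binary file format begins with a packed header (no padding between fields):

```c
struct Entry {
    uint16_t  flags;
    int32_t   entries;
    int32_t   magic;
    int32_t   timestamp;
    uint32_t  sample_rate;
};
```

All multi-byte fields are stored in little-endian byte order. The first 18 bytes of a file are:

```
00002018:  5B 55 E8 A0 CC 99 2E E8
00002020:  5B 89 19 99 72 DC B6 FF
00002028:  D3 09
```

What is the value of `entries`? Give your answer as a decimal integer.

`entries` follows `flags` (2 bytes), so it starts at byte offset 2 and occupies 4 bytes.
Bytes at offsets 2..5: E8 A0 CC 99.
Little-endian: lowest address holds the least-significant byte.
Reassemble most-significant byte first: 99 CC A0 E8 → 0x99CCA0E8.
Top bit is set, so as a signed 32-bit value this is 0x99CCA0E8 − 2^32 = -1714642712.

-1714642712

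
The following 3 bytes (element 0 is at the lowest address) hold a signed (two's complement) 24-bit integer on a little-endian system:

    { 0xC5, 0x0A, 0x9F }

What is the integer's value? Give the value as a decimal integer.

-6354235

Little-endian: lowest address holds the least-significant byte.
Reassemble most-significant byte first: 9F 0A C5 → 0x9F0AC5.
Top bit is set, so as a signed 24-bit value this is 0x9F0AC5 − 2^24 = -6354235.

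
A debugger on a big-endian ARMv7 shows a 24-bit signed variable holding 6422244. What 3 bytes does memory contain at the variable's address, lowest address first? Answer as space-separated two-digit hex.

61 FE E4

6422244 in hexadecimal, padded to 24 bits, is 0x61FEE4.
Split into bytes (most-significant first): 61 FE E4.
In big-endian order the high byte comes first in memory.
So the memory order matches the most-significant-first order: 61 FE E4.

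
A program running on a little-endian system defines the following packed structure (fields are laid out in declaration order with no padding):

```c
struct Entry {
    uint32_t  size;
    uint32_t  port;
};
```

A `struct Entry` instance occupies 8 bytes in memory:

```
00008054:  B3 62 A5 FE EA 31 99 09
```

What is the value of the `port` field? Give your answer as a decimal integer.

161034730

`port` follows `size` (4 bytes), so it starts at byte offset 4 and occupies 4 bytes.
Bytes at offsets 4..7: EA 31 99 09.
Little-endian stores the least-significant byte at the lowest address.
Reassemble most-significant byte first: 09 99 31 EA → 0x099931EA.
0x099931EA = 161034730.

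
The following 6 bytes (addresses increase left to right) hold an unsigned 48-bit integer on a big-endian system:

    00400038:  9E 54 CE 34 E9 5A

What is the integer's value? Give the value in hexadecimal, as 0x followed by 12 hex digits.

0x9E54CE34E95A

In big-endian order the high byte comes first in memory.
The bytes are already most-significant first: 0x9E54CE34E95A.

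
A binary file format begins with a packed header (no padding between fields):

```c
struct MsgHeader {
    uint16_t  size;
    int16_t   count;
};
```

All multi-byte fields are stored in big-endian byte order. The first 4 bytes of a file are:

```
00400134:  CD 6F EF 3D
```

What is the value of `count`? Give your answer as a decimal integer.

`count` follows `size` (2 bytes), so it starts at byte offset 2 and occupies 2 bytes.
Bytes at offsets 2..3: EF 3D.
In big-endian order the high byte comes first in memory.
The bytes are already most-significant first: 0xEF3D.
Top bit is set, so as a signed 16-bit value this is 0xEF3D − 2^16 = -4291.

-4291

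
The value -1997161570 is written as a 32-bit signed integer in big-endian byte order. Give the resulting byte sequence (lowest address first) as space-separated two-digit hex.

Two's complement of -1997161570 in 32 bits: 1997161570 = 0x770A4462; invert → 0x88F5BB9D; add 1 → 0x88F5BB9E.
Split into bytes (most-significant first): 88 F5 BB 9E.
Big-endian: lowest address holds the most-significant byte.
So the memory order matches the most-significant-first order: 88 F5 BB 9E.

88 F5 BB 9E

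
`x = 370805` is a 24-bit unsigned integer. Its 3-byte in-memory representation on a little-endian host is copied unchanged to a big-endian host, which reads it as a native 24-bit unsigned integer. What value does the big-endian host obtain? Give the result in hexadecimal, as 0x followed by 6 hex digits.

370805 in 24-bit hexadecimal is 0x05A875.
Stored little-endian, the bytes at ascending addresses are 75 A8 05.
Read back as big-endian, the last byte is least significant, giving 0x75A805.

0x75A805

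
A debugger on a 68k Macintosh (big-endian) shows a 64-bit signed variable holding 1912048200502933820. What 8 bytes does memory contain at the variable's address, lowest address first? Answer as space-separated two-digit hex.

1A 88 F5 B5 38 66 F9 3C

1912048200502933820 in hexadecimal, padded to 64 bits, is 0x1A88F5B53866F93C.
Split into bytes (most-significant first): 1A 88 F5 B5 38 66 F9 3C.
Big-endian: lowest address holds the most-significant byte.
So the memory order matches the most-significant-first order: 1A 88 F5 B5 38 66 F9 3C.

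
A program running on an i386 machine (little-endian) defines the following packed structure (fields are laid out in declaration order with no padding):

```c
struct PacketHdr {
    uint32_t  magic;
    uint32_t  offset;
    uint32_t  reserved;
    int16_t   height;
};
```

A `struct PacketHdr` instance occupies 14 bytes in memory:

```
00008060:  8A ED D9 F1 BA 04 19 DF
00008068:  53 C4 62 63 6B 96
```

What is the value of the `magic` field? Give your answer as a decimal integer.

`magic` is the first field, at byte offset 0, occupying 4 bytes.
Bytes at offsets 0..3: 8A ED D9 F1.
Little-endian: lowest address holds the least-significant byte.
Reassemble most-significant byte first: F1 D9 ED 8A → 0xF1D9ED8A.
0xF1D9ED8A = 4057591178.

4057591178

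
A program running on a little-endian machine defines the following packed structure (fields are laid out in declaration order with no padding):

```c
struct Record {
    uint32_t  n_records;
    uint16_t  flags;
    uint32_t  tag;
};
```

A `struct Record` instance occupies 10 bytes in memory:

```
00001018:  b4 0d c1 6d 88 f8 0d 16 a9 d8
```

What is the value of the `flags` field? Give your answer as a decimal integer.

63624

`flags` follows `n_records` (4 bytes), so it starts at byte offset 4 and occupies 2 bytes.
Bytes at offsets 4..5: 88 F8.
Little-endian: lowest address holds the least-significant byte.
Reassemble most-significant byte first: F8 88 → 0xF888.
0xF888 = 63624.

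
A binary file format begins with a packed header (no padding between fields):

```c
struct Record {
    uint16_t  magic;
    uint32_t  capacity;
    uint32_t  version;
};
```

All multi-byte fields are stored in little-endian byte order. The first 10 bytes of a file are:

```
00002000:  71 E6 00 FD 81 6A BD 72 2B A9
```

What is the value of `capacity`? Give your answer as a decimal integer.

`capacity` follows `magic` (2 bytes), so it starts at byte offset 2 and occupies 4 bytes.
Bytes at offsets 2..5: 00 FD 81 6A.
In little-endian order the low byte comes first in memory.
Reassemble most-significant byte first: 6A 81 FD 00 → 0x6A81FD00.
0x6A81FD00 = 1786903808.

1786903808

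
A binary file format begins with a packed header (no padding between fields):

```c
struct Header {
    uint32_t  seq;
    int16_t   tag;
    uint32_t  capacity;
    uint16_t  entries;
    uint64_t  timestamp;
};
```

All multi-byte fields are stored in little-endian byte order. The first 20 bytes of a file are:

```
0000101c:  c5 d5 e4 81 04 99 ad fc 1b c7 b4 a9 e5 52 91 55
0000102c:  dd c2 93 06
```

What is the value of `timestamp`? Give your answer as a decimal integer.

473936641683182309

`timestamp` follows `seq` (4 B), `tag` (2 B), `capacity` (4 B), `entries` (2 B), so it starts at offset 4 + 2 + 4 + 2 = 12 and occupies 8 bytes.
Bytes at offsets 12..19: E5 52 91 55 DD C2 93 06.
In little-endian order the low byte comes first in memory.
Reassemble most-significant byte first: 06 93 C2 DD 55 91 52 E5 → 0x0693C2DD559152E5.
0x0693C2DD559152E5 = 473936641683182309.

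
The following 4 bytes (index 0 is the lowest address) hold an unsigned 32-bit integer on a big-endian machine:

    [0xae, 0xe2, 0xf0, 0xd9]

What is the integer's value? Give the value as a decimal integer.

2934108377

Big-endian stores the most-significant byte at the lowest address.
The bytes are already most-significant first: 0xAEE2F0D9.
0xAEE2F0D9 = 2934108377.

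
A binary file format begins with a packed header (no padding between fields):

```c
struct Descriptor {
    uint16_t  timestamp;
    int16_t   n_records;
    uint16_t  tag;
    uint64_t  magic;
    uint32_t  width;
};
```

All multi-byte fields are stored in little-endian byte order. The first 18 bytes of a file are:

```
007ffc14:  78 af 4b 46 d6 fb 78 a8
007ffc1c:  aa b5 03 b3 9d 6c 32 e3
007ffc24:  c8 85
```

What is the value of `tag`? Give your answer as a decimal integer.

`tag` follows `timestamp` (2 B), `n_records` (2 B), so it starts at offset 2 + 2 = 4 and occupies 2 bytes.
Bytes at offsets 4..5: D6 FB.
In little-endian order the low byte comes first in memory.
Reassemble most-significant byte first: FB D6 → 0xFBD6.
0xFBD6 = 64470.

64470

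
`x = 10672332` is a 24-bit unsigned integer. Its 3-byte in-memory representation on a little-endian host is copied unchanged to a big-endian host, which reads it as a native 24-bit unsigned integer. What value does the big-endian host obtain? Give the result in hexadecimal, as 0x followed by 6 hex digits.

10672332 in 24-bit hexadecimal is 0xA2D8CC.
Stored little-endian, the bytes at ascending addresses are CC D8 A2.
Read back as big-endian, the last byte is least significant, giving 0xCCD8A2.

0xCCD8A2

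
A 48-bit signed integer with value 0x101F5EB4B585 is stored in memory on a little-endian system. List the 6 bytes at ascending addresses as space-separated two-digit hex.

85 B5 B4 5E 1F 10

Split into bytes (most-significant first): 10 1F 5E B4 B5 85.
Little-endian stores the least-significant byte at the lowest address.
So at ascending addresses the bytes are 85 B5 B4 5E 1F 10.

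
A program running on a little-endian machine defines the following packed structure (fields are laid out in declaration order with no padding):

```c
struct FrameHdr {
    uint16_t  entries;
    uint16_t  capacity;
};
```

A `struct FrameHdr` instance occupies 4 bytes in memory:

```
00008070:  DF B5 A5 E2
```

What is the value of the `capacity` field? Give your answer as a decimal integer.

58021

`capacity` follows `entries` (2 bytes), so it starts at byte offset 2 and occupies 2 bytes.
Bytes at offsets 2..3: A5 E2.
Little-endian stores the least-significant byte at the lowest address.
Reassemble most-significant byte first: E2 A5 → 0xE2A5.
0xE2A5 = 58021.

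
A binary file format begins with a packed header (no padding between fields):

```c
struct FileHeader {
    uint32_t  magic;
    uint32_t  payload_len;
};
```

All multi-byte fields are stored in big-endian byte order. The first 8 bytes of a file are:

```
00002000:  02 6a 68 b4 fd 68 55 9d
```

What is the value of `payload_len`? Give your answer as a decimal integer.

4251473309

`payload_len` follows `magic` (4 bytes), so it starts at byte offset 4 and occupies 4 bytes.
Bytes at offsets 4..7: FD 68 55 9D.
In big-endian order the high byte comes first in memory.
The bytes are already most-significant first: 0xFD68559D.
0xFD68559D = 4251473309.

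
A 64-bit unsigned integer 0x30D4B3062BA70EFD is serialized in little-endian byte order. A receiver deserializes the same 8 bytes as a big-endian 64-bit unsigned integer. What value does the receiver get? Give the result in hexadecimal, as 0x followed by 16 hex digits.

Stored little-endian, the bytes at ascending addresses are FD 0E A7 2B 06 B3 D4 30.
Read back as big-endian, the last byte is least significant, giving 0xFD0EA72B06B3D430.

0xFD0EA72B06B3D430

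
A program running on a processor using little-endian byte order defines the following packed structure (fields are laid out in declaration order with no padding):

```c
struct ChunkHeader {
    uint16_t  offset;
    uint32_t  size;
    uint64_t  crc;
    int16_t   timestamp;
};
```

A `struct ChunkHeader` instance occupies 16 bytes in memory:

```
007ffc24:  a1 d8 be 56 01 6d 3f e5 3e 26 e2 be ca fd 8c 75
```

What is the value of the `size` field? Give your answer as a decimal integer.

1828804286

`size` follows `offset` (2 bytes), so it starts at byte offset 2 and occupies 4 bytes.
Bytes at offsets 2..5: BE 56 01 6D.
In little-endian order the low byte comes first in memory.
Reassemble most-significant byte first: 6D 01 56 BE → 0x6D0156BE.
0x6D0156BE = 1828804286.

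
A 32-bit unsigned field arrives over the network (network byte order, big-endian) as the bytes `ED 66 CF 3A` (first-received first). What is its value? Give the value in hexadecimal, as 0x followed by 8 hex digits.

Big-endian: lowest address holds the most-significant byte.
The bytes are already most-significant first: 0xED66CF3A.

0xED66CF3A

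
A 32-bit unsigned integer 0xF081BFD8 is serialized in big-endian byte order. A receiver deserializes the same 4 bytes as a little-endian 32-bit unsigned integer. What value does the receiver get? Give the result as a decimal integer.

3636429296

Stored big-endian, the bytes at ascending addresses are F0 81 BF D8.
Read back as little-endian, the first byte is least significant, giving 0xD8BF81F0.
0xD8BF81F0 = 3636429296.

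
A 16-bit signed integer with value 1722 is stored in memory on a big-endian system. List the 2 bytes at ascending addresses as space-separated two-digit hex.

1722 in hexadecimal, padded to 16 bits, is 0x06BA.
Split into bytes (most-significant first): 06 BA.
Big-endian: lowest address holds the most-significant byte.
So the memory order matches the most-significant-first order: 06 BA.

06 BA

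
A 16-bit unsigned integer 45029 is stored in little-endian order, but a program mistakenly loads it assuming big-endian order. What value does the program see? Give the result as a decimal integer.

58799

45029 in 16-bit hexadecimal is 0xAFE5.
Stored little-endian, the bytes at ascending addresses are E5 AF.
Read back as big-endian, the last byte is least significant, giving 0xE5AF.
0xE5AF = 58799.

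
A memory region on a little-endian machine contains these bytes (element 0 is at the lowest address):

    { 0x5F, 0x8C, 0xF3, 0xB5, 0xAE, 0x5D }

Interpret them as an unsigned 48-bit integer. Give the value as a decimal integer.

Little-endian: lowest address holds the least-significant byte.
Reassemble most-significant byte first: 5D AE B5 F3 8C 5F → 0x5DAEB5F38C5F.
0x5DAEB5F38C5F = 103004958329951.

103004958329951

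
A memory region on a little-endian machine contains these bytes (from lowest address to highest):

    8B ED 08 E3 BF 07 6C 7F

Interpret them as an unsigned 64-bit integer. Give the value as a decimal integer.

Little-endian stores the least-significant byte at the lowest address.
Reassemble most-significant byte first: 7F 6C 07 BF E3 08 ED 8B → 0x7F6C07BFE308ED8B.
0x7F6C07BFE308ED8B = 9181722261030759819.

9181722261030759819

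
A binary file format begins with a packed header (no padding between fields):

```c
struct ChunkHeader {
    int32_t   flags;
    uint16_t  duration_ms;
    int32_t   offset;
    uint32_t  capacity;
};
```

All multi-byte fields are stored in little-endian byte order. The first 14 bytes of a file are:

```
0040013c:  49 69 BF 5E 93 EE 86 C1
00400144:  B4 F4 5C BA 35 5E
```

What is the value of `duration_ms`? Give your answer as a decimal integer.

`duration_ms` follows `flags` (4 bytes), so it starts at byte offset 4 and occupies 2 bytes.
Bytes at offsets 4..5: 93 EE.
In little-endian order the low byte comes first in memory.
Reassemble most-significant byte first: EE 93 → 0xEE93.
0xEE93 = 61075.

61075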